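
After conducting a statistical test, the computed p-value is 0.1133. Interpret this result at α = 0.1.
Since p = 0.1133 > α = 0.1, fail to reject H₀.
There is insufficient evidence to reject the null hypothesis; the result is not statistically significant at the 0.1 level.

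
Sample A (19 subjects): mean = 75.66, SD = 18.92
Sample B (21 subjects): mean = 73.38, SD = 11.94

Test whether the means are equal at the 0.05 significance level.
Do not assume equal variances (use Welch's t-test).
Welch's two-sample t-test:
H₀: μ₁ = μ₂
H₁: μ₁ ≠ μ₂
s₁²/n₁ = 18.92²/19 = 18.8403,  s₂²/n₂ = 11.94²/21 = 6.7887
SE = √(s₁²/n₁ + s₂²/n₂) = √(18.8403 + 6.7887) = 5.0625
df (Welch-Satterthwaite) = (s₁²/n₁ + s₂²/n₂)² / [(s₁²/n₁)²/(n₁-1) + (s₂²/n₂)²/(n₂-1)] ≈ 29.82
t = (x̄₁ - x̄₂) / SE = (75.66 - 73.38) / 5.0625 = 2.28 / 5.0625 = 0.450
p-value = 0.6557

Since p-value > α = 0.05, we fail to reject H₀.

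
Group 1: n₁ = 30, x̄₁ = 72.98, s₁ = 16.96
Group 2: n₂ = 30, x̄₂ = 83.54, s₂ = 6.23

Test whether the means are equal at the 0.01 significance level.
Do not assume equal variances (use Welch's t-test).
Welch's two-sample t-test:
H₀: μ₁ = μ₂
H₁: μ₁ ≠ μ₂
s₁²/n₁ = 16.96²/30 = 9.5881,  s₂²/n₂ = 6.23²/30 = 1.2938
SE = √(s₁²/n₁ + s₂²/n₂) = √(9.5881 + 1.2938) = 3.2988
df (Welch-Satterthwaite) = (s₁²/n₁ + s₂²/n₂)² / [(s₁²/n₁)²/(n₁-1) + (s₂²/n₂)²/(n₂-1)] ≈ 36.69
t = (x̄₁ - x̄₂) / SE = (72.98 - 83.54) / 3.2988 = -10.56 / 3.2988 = -3.201
p-value = 0.0028

Since p-value < α = 0.01, we reject H₀.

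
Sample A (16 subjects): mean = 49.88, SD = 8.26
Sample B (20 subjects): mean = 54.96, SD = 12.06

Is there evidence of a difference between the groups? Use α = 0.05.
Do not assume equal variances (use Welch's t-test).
Welch's two-sample t-test:
H₀: μ₁ = μ₂
H₁: μ₁ ≠ μ₂
s₁²/n₁ = 8.26²/16 = 4.2642,  s₂²/n₂ = 12.06²/20 = 7.2722
SE = √(s₁²/n₁ + s₂²/n₂) = √(4.2642 + 7.2722) = 3.3965
df (Welch-Satterthwaite) = (s₁²/n₁ + s₂²/n₂)² / [(s₁²/n₁)²/(n₁-1) + (s₂²/n₂)²/(n₂-1)] ≈ 33.31
t = (x̄₁ - x̄₂) / SE = (49.88 - 54.96) / 3.3965 = -5.08 / 3.3965 = -1.496
p-value = 0.1442

Since p-value > α = 0.05, we fail to reject H₀.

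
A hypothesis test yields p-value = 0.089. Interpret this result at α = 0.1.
Since p = 0.089 < α = 0.1, reject H₀.
There is sufficient evidence to reject the null hypothesis; the result is statistically significant at the 0.1 level.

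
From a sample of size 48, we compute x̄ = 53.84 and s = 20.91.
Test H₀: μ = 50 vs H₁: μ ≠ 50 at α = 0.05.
One-sample t-test:
H₀: μ = 50
H₁: μ ≠ 50
df = n - 1 = 47
t = (x̄ - μ₀) / (s/√n) = (53.84 - 50) / (20.91/√48) = 1.272
p-value = 0.2095

Since p-value > α = 0.05, we fail to reject H₀.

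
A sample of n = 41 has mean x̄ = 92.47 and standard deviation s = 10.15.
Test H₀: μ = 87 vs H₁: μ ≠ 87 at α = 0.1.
One-sample t-test:
H₀: μ = 87
H₁: μ ≠ 87
df = n - 1 = 40
t = (x̄ - μ₀) / (s/√n) = (92.47 - 87) / (10.15/√41) = 3.451
p-value = 0.0013

Since p-value < α = 0.1, we reject H₀.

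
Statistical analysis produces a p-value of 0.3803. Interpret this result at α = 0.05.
Since p = 0.3803 > α = 0.05, fail to reject H₀.
There is insufficient evidence to reject the null hypothesis; the result is not statistically significant at the 0.05 level.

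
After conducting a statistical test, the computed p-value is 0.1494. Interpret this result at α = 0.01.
Since p = 0.1494 > α = 0.01, fail to reject H₀.
There is insufficient evidence to reject the null hypothesis; the result is not statistically significant at the 0.01 level.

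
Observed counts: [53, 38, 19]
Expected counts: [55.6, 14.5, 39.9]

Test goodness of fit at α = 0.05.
Chi-square goodness of fit test:
H₀: observed counts match expected distribution
H₁: observed counts differ from expected distribution
df = k - 1 = 2
χ² = Σ(O - E)²/E
   = (53 - 55.6)²/55.6 + (38 - 14.5)²/14.5 + (19 - 39.9)²/39.9
   = 0.122 + 38.086 + 10.948
   = 49.16
p-value < 0.0001

Since p-value < α = 0.05, we reject H₀.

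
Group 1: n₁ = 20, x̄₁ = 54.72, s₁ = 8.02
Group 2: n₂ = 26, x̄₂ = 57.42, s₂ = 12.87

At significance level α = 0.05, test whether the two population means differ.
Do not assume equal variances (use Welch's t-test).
Welch's two-sample t-test:
H₀: μ₁ = μ₂
H₁: μ₁ ≠ μ₂
s₁²/n₁ = 8.02²/20 = 3.2160,  s₂²/n₂ = 12.87²/26 = 6.3706
SE = √(s₁²/n₁ + s₂²/n₂) = √(3.2160 + 6.3706) = 3.0962
df (Welch-Satterthwaite) = (s₁²/n₁ + s₂²/n₂)² / [(s₁²/n₁)²/(n₁-1) + (s₂²/n₂)²/(n₂-1)] ≈ 42.40
t = (x̄₁ - x̄₂) / SE = (54.72 - 57.42) / 3.0962 = -2.70 / 3.0962 = -0.872
p-value = 0.3881

Since p-value > α = 0.05, we fail to reject H₀.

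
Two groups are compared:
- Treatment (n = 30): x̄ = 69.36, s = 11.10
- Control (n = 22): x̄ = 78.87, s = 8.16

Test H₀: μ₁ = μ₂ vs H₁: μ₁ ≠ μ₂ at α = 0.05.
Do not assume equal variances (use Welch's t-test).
Welch's two-sample t-test:
H₀: μ₁ = μ₂
H₁: μ₁ ≠ μ₂
s₁²/n₁ = 11.10²/30 = 4.1070,  s₂²/n₂ = 8.16²/22 = 3.0266
SE = √(s₁²/n₁ + s₂²/n₂) = √(4.1070 + 3.0266) = 2.6709
df (Welch-Satterthwaite) = (s₁²/n₁ + s₂²/n₂)² / [(s₁²/n₁)²/(n₁-1) + (s₂²/n₂)²/(n₂-1)] ≈ 50.00
t = (x̄₁ - x̄₂) / SE = (69.36 - 78.87) / 2.6709 = -9.51 / 2.6709 = -3.561
p-value = 0.0008

Since p-value < α = 0.05, we reject H₀.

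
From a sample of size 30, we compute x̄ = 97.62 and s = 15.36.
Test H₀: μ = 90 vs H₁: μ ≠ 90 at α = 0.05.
One-sample t-test:
H₀: μ = 90
H₁: μ ≠ 90
df = n - 1 = 29
t = (x̄ - μ₀) / (s/√n) = (97.62 - 90) / (15.36/√30) = 2.717
p-value = 0.0110

Since p-value < α = 0.05, we reject H₀.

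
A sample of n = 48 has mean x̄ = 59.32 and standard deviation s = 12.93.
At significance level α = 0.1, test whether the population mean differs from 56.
One-sample t-test:
H₀: μ = 56
H₁: μ ≠ 56
df = n - 1 = 47
t = (x̄ - μ₀) / (s/√n) = (59.32 - 56) / (12.93/√48) = 1.779
p-value = 0.0817

Since p-value < α = 0.1, we reject H₀.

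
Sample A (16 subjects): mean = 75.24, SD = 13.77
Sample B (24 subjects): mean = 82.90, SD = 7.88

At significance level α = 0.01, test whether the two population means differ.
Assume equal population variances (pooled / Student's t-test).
Student's two-sample t-test (equal variances):
H₀: μ₁ = μ₂
H₁: μ₁ ≠ μ₂
df = n₁ + n₂ - 2 = 38
Pooled variance s_p² = [(n₁-1)s₁² + (n₂-1)s₂²] / (n₁ + n₂ - 2) = [(15)(13.77²) + (23)(7.88²)] / 38 = 112.4306
SE = √(s_p²(1/n₁ + 1/n₂)) = √(112.4306 × (1/16 + 1/24)) = 3.4222
t = (x̄₁ - x̄₂) / SE = (75.24 - 82.90) / 3.4222 = -7.66 / 3.4222 = -2.238
p-value = 0.0311

Since p-value > α = 0.01, we fail to reject H₀.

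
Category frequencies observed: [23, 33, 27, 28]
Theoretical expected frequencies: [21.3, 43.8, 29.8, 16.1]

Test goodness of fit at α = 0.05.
Chi-square goodness of fit test:
H₀: observed counts match expected distribution
H₁: observed counts differ from expected distribution
df = k - 1 = 3
χ² = Σ(O - E)²/E
   = (23 - 21.3)²/21.3 + (33 - 43.8)²/43.8 + (27 - 29.8)²/29.8 + (28 - 16.1)²/16.1
   = 0.136 + 2.663 + 0.263 + 8.796
   = 11.86
p-value = 0.0079

Since p-value < α = 0.05, we reject H₀.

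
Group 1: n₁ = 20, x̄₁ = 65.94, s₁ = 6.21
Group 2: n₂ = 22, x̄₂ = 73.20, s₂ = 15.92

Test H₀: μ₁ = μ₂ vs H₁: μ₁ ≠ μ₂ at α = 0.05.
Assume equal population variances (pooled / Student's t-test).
Student's two-sample t-test (equal variances):
H₀: μ₁ = μ₂
H₁: μ₁ ≠ μ₂
df = n₁ + n₂ - 2 = 40
Pooled variance s_p² = [(n₁-1)s₁² + (n₂-1)s₂²] / (n₁ + n₂ - 2) = [(19)(6.21²) + (21)(15.92²)] / 40 = 151.3773
SE = √(s_p²(1/n₁ + 1/n₂)) = √(151.3773 × (1/20 + 1/22)) = 3.8013
t = (x̄₁ - x̄₂) / SE = (65.94 - 73.20) / 3.8013 = -7.26 / 3.8013 = -1.910
p-value = 0.0633

Since p-value > α = 0.05, we fail to reject H₀.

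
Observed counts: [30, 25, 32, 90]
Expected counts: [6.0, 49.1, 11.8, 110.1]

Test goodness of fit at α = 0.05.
Chi-square goodness of fit test:
H₀: observed counts match expected distribution
H₁: observed counts differ from expected distribution
df = k - 1 = 3
χ² = Σ(O - E)²/E
   = (30 - 6.0)²/6.0 + (25 - 49.1)²/49.1 + (32 - 11.8)²/11.8 + (90 - 110.1)²/110.1
   = 96.000 + 11.829 + 34.580 + 3.669
   = 146.08
p-value < 0.0001

Since p-value < α = 0.05, we reject H₀.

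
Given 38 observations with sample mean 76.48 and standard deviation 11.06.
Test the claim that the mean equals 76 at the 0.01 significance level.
One-sample t-test:
H₀: μ = 76
H₁: μ ≠ 76
df = n - 1 = 37
t = (x̄ - μ₀) / (s/√n) = (76.48 - 76) / (11.06/√38) = 0.268
p-value = 0.7905

Since p-value > α = 0.01, we fail to reject H₀.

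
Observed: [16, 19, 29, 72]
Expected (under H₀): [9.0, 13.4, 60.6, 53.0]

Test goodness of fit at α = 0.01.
Chi-square goodness of fit test:
H₀: observed counts match expected distribution
H₁: observed counts differ from expected distribution
df = k - 1 = 3
χ² = Σ(O - E)²/E
   = (16 - 9.0)²/9.0 + (19 - 13.4)²/13.4 + (29 - 60.6)²/60.6 + (72 - 53.0)²/53.0
   = 5.444 + 2.340 + 16.478 + 6.811
   = 31.07
p-value < 0.0001

Since p-value < α = 0.01, we reject H₀.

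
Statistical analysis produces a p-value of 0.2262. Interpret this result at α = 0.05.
Since p = 0.2262 > α = 0.05, fail to reject H₀.
There is insufficient evidence to reject the null hypothesis; the result is not statistically significant at the 0.05 level.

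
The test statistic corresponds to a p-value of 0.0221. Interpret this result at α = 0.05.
Since p = 0.0221 < α = 0.05, reject H₀.
There is sufficient evidence to reject the null hypothesis; the result is statistically significant at the 0.05 level.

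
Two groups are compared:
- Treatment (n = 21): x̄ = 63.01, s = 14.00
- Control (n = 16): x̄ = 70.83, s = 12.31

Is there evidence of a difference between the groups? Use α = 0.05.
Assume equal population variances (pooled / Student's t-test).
Student's two-sample t-test (equal variances):
H₀: μ₁ = μ₂
H₁: μ₁ ≠ μ₂
df = n₁ + n₂ - 2 = 35
Pooled variance s_p² = [(n₁-1)s₁² + (n₂-1)s₂²] / (n₁ + n₂ - 2) = [(20)(14.00²) + (15)(12.31²)] / 35 = 176.9440
SE = √(s_p²(1/n₁ + 1/n₂)) = √(176.9440 × (1/21 + 1/16)) = 4.4142
t = (x̄₁ - x̄₂) / SE = (63.01 - 70.83) / 4.4142 = -7.82 / 4.4142 = -1.772
p-value = 0.0852

Since p-value > α = 0.05, we fail to reject H₀.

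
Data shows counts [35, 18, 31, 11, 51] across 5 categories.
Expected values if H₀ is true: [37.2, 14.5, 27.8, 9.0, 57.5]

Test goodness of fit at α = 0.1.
Chi-square goodness of fit test:
H₀: observed counts match expected distribution
H₁: observed counts differ from expected distribution
df = k - 1 = 4
χ² = Σ(O - E)²/E
   = (35 - 37.2)²/37.2 + (18 - 14.5)²/14.5 + (31 - 27.8)²/27.8 + (11 - 9.0)²/9.0 + (51 - 57.5)²/57.5
   = 0.130 + 0.845 + 0.368 + 0.444 + 0.735
   = 2.52
p-value = 0.6406

Since p-value > α = 0.1, we fail to reject H₀.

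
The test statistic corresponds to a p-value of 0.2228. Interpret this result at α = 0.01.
Since p = 0.2228 > α = 0.01, fail to reject H₀.
There is insufficient evidence to reject the null hypothesis; the result is not statistically significant at the 0.01 level.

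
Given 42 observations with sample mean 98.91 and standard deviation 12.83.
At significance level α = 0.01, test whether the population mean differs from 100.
One-sample t-test:
H₀: μ = 100
H₁: μ ≠ 100
df = n - 1 = 41
t = (x̄ - μ₀) / (s/√n) = (98.91 - 100) / (12.83/√42) = -0.551
p-value = 0.5849

Since p-value > α = 0.01, we fail to reject H₀.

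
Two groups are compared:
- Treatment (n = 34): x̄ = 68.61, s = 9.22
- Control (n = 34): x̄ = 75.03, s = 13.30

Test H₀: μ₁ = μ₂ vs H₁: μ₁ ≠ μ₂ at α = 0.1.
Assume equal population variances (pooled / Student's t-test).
Student's two-sample t-test (equal variances):
H₀: μ₁ = μ₂
H₁: μ₁ ≠ μ₂
df = n₁ + n₂ - 2 = 66
Pooled variance s_p² = [(n₁-1)s₁² + (n₂-1)s₂²] / (n₁ + n₂ - 2) = [(33)(9.22²) + (33)(13.30²)] / 66 = 130.9492
SE = √(s_p²(1/n₁ + 1/n₂)) = √(130.9492 × (1/34 + 1/34)) = 2.7754
t = (x̄₁ - x̄₂) / SE = (68.61 - 75.03) / 2.7754 = -6.42 / 2.7754 = -2.313
p-value = 0.0238

Since p-value < α = 0.1, we reject H₀.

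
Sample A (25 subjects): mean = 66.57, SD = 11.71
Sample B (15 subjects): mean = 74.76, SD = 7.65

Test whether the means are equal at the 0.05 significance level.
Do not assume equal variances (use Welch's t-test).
Welch's two-sample t-test:
H₀: μ₁ = μ₂
H₁: μ₁ ≠ μ₂
s₁²/n₁ = 11.71²/25 = 5.4850,  s₂²/n₂ = 7.65²/15 = 3.9015
SE = √(s₁²/n₁ + s₂²/n₂) = √(5.4850 + 3.9015) = 3.0637
df (Welch-Satterthwaite) = (s₁²/n₁ + s₂²/n₂)² / [(s₁²/n₁)²/(n₁-1) + (s₂²/n₂)²/(n₂-1)] ≈ 37.64
t = (x̄₁ - x̄₂) / SE = (66.57 - 74.76) / 3.0637 = -8.19 / 3.0637 = -2.673
p-value = 0.0110

Since p-value < α = 0.05, we reject H₀.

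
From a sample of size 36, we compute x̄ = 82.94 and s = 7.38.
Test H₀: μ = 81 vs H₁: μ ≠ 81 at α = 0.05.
One-sample t-test:
H₀: μ = 81
H₁: μ ≠ 81
df = n - 1 = 35
t = (x̄ - μ₀) / (s/√n) = (82.94 - 81) / (7.38/√36) = 1.577
p-value = 0.1237

Since p-value > α = 0.05, we fail to reject H₀.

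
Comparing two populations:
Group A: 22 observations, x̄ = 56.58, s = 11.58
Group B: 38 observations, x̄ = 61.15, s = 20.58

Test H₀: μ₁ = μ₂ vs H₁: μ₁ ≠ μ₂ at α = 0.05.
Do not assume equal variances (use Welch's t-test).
Welch's two-sample t-test:
H₀: μ₁ = μ₂
H₁: μ₁ ≠ μ₂
s₁²/n₁ = 11.58²/22 = 6.0953,  s₂²/n₂ = 20.58²/38 = 11.1457
SE = √(s₁²/n₁ + s₂²/n₂) = √(6.0953 + 11.1457) = 4.1522
df (Welch-Satterthwaite) = (s₁²/n₁ + s₂²/n₂)² / [(s₁²/n₁)²/(n₁-1) + (s₂²/n₂)²/(n₂-1)] ≈ 57.98
t = (x̄₁ - x̄₂) / SE = (56.58 - 61.15) / 4.1522 = -4.57 / 4.1522 = -1.101
p-value = 0.2756

Since p-value > α = 0.05, we fail to reject H₀.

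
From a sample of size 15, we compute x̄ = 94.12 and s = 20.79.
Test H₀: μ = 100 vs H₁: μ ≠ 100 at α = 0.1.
One-sample t-test:
H₀: μ = 100
H₁: μ ≠ 100
df = n - 1 = 14
t = (x̄ - μ₀) / (s/√n) = (94.12 - 100) / (20.79/√15) = -1.095
p-value = 0.2918

Since p-value > α = 0.1, we fail to reject H₀.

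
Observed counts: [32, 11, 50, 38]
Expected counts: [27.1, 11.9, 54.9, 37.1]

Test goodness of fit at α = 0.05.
Chi-square goodness of fit test:
H₀: observed counts match expected distribution
H₁: observed counts differ from expected distribution
df = k - 1 = 3
χ² = Σ(O - E)²/E
   = (32 - 27.1)²/27.1 + (11 - 11.9)²/11.9 + (50 - 54.9)²/54.9 + (38 - 37.1)²/37.1
   = 0.886 + 0.068 + 0.437 + 0.022
   = 1.41
p-value = 0.7024

Since p-value > α = 0.05, we fail to reject H₀.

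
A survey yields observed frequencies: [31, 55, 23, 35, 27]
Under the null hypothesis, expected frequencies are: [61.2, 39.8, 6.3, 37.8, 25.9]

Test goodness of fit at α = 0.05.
Chi-square goodness of fit test:
H₀: observed counts match expected distribution
H₁: observed counts differ from expected distribution
df = k - 1 = 4
χ² = Σ(O - E)²/E
   = (31 - 61.2)²/61.2 + (55 - 39.8)²/39.8 + (23 - 6.3)²/6.3 + (35 - 37.8)²/37.8 + (27 - 25.9)²/25.9
   = 14.903 + 5.805 + 44.268 + 0.207 + 0.047
   = 65.23
p-value < 0.0001

Since p-value < α = 0.05, we reject H₀.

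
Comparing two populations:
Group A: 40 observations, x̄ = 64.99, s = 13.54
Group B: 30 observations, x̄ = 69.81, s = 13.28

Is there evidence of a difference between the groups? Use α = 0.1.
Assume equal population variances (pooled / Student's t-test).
Student's two-sample t-test (equal variances):
H₀: μ₁ = μ₂
H₁: μ₁ ≠ μ₂
df = n₁ + n₂ - 2 = 68
Pooled variance s_p² = [(n₁-1)s₁² + (n₂-1)s₂²] / (n₁ + n₂ - 2) = [(39)(13.54²) + (29)(13.28²)] / 68 = 180.3577
SE = √(s_p²(1/n₁ + 1/n₂)) = √(180.3577 × (1/40 + 1/30)) = 3.2436
t = (x̄₁ - x̄₂) / SE = (64.99 - 69.81) / 3.2436 = -4.82 / 3.2436 = -1.486
p-value = 0.1419

Since p-value > α = 0.1, we fail to reject H₀.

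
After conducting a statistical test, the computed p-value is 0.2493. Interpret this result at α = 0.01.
Since p = 0.2493 > α = 0.01, fail to reject H₀.
There is insufficient evidence to reject the null hypothesis; the result is not statistically significant at the 0.01 level.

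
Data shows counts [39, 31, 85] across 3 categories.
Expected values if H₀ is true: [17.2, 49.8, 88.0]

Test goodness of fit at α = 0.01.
Chi-square goodness of fit test:
H₀: observed counts match expected distribution
H₁: observed counts differ from expected distribution
df = k - 1 = 2
χ² = Σ(O - E)²/E
   = (39 - 17.2)²/17.2 + (31 - 49.8)²/49.8 + (85 - 88.0)²/88.0
   = 27.630 + 7.097 + 0.102
   = 34.83
p-value < 0.0001

Since p-value < α = 0.01, we reject H₀.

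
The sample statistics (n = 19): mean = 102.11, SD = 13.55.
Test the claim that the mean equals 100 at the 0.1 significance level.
One-sample t-test:
H₀: μ = 100
H₁: μ ≠ 100
df = n - 1 = 18
t = (x̄ - μ₀) / (s/√n) = (102.11 - 100) / (13.55/√19) = 0.679
p-value = 0.5059

Since p-value > α = 0.1, we fail to reject H₀.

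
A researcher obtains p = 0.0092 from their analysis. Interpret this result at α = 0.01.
Since p = 0.0092 < α = 0.01, reject H₀.
There is sufficient evidence to reject the null hypothesis; the result is statistically significant at the 0.01 level.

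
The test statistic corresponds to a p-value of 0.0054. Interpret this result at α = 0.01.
Since p = 0.0054 < α = 0.01, reject H₀.
There is sufficient evidence to reject the null hypothesis; the result is statistically significant at the 0.01 level.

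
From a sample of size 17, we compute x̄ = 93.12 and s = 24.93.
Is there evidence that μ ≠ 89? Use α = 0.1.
One-sample t-test:
H₀: μ = 89
H₁: μ ≠ 89
df = n - 1 = 16
t = (x̄ - μ₀) / (s/√n) = (93.12 - 89) / (24.93/√17) = 0.681
p-value = 0.5054

Since p-value > α = 0.1, we fail to reject H₀.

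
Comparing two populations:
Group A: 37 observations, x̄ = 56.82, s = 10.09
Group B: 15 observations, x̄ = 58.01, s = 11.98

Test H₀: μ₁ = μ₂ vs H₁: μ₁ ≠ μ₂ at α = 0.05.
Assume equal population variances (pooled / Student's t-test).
Student's two-sample t-test (equal variances):
H₀: μ₁ = μ₂
H₁: μ₁ ≠ μ₂
df = n₁ + n₂ - 2 = 50
Pooled variance s_p² = [(n₁-1)s₁² + (n₂-1)s₂²] / (n₁ + n₂ - 2) = [(36)(10.09²) + (14)(11.98²)] / 50 = 113.4875
SE = √(s_p²(1/n₁ + 1/n₂)) = √(113.4875 × (1/37 + 1/15)) = 3.2608
t = (x̄₁ - x̄₂) / SE = (56.82 - 58.01) / 3.2608 = -1.19 / 3.2608 = -0.365
p-value = 0.7167

Since p-value > α = 0.05, we fail to reject H₀.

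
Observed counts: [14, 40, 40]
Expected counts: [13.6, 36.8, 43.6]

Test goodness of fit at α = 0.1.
Chi-square goodness of fit test:
H₀: observed counts match expected distribution
H₁: observed counts differ from expected distribution
df = k - 1 = 2
χ² = Σ(O - E)²/E
   = (14 - 13.6)²/13.6 + (40 - 36.8)²/36.8 + (40 - 43.6)²/43.6
   = 0.012 + 0.278 + 0.297
   = 0.59
p-value = 0.7455

Since p-value > α = 0.1, we fail to reject H₀.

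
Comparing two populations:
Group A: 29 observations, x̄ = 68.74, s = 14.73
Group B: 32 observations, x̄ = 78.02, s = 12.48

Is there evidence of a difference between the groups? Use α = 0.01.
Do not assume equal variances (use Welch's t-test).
Welch's two-sample t-test:
H₀: μ₁ = μ₂
H₁: μ₁ ≠ μ₂
s₁²/n₁ = 14.73²/29 = 7.4818,  s₂²/n₂ = 12.48²/32 = 4.8672
SE = √(s₁²/n₁ + s₂²/n₂) = √(7.4818 + 4.8672) = 3.5141
df (Welch-Satterthwaite) = (s₁²/n₁ + s₂²/n₂)² / [(s₁²/n₁)²/(n₁-1) + (s₂²/n₂)²/(n₂-1)] ≈ 55.19
t = (x̄₁ - x̄₂) / SE = (68.74 - 78.02) / 3.5141 = -9.28 / 3.5141 = -2.641
p-value = 0.0107

Since p-value > α = 0.01, we fail to reject H₀.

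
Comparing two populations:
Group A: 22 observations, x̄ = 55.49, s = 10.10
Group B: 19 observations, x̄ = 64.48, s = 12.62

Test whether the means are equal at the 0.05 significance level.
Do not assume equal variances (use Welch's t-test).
Welch's two-sample t-test:
H₀: μ₁ = μ₂
H₁: μ₁ ≠ μ₂
s₁²/n₁ = 10.10²/22 = 4.6368,  s₂²/n₂ = 12.62²/19 = 8.3823
SE = √(s₁²/n₁ + s₂²/n₂) = √(4.6368 + 8.3823) = 3.6082
df (Welch-Satterthwaite) = (s₁²/n₁ + s₂²/n₂)² / [(s₁²/n₁)²/(n₁-1) + (s₂²/n₂)²/(n₂-1)] ≈ 34.40
t = (x̄₁ - x̄₂) / SE = (55.49 - 64.48) / 3.6082 = -8.99 / 3.6082 = -2.492
p-value = 0.0177

Since p-value < α = 0.05, we reject H₀.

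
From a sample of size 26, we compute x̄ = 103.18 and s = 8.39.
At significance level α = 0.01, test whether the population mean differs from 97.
One-sample t-test:
H₀: μ = 97
H₁: μ ≠ 97
df = n - 1 = 25
t = (x̄ - μ₀) / (s/√n) = (103.18 - 97) / (8.39/√26) = 3.756
p-value = 0.0009

Since p-value < α = 0.01, we reject H₀.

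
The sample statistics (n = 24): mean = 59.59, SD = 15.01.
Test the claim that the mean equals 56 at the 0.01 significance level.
One-sample t-test:
H₀: μ = 56
H₁: μ ≠ 56
df = n - 1 = 23
t = (x̄ - μ₀) / (s/√n) = (59.59 - 56) / (15.01/√24) = 1.172
p-value = 0.2533

Since p-value > α = 0.01, we fail to reject H₀.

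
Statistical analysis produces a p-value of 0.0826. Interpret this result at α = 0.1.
Since p = 0.0826 < α = 0.1, reject H₀.
There is sufficient evidence to reject the null hypothesis; the result is statistically significant at the 0.1 level.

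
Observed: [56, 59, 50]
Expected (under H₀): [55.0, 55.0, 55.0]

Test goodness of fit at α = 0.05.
Chi-square goodness of fit test:
H₀: observed counts match expected distribution
H₁: observed counts differ from expected distribution
df = k - 1 = 2
χ² = Σ(O - E)²/E
   = (56 - 55.0)²/55.0 + (59 - 55.0)²/55.0 + (50 - 55.0)²/55.0
   = 0.018 + 0.291 + 0.455
   = 0.76
p-value = 0.6826

Since p-value > α = 0.05, we fail to reject H₀.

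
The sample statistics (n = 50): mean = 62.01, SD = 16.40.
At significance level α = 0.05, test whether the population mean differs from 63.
One-sample t-test:
H₀: μ = 63
H₁: μ ≠ 63
df = n - 1 = 49
t = (x̄ - μ₀) / (s/√n) = (62.01 - 63) / (16.40/√50) = -0.427
p-value = 0.6714

Since p-value > α = 0.05, we fail to reject H₀.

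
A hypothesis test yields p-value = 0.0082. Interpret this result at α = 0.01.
Since p = 0.0082 < α = 0.01, reject H₀.
There is sufficient evidence to reject the null hypothesis; the result is statistically significant at the 0.01 level.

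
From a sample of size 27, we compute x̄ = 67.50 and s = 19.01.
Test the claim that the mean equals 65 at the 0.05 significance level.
One-sample t-test:
H₀: μ = 65
H₁: μ ≠ 65
df = n - 1 = 26
t = (x̄ - μ₀) / (s/√n) = (67.50 - 65) / (19.01/√27) = 0.683
p-value = 0.5004

Since p-value > α = 0.05, we fail to reject H₀.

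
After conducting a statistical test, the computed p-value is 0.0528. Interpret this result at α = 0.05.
Since p = 0.0528 > α = 0.05, fail to reject H₀.
There is insufficient evidence to reject the null hypothesis; the result is not statistically significant at the 0.05 level.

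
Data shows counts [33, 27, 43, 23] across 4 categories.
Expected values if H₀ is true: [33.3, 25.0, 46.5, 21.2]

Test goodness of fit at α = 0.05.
Chi-square goodness of fit test:
H₀: observed counts match expected distribution
H₁: observed counts differ from expected distribution
df = k - 1 = 3
χ² = Σ(O - E)²/E
   = (33 - 33.3)²/33.3 + (27 - 25.0)²/25.0 + (43 - 46.5)²/46.5 + (23 - 21.2)²/21.2
   = 0.003 + 0.160 + 0.263 + 0.153
   = 0.58
p-value = 0.9012

Since p-value > α = 0.05, we fail to reject H₀.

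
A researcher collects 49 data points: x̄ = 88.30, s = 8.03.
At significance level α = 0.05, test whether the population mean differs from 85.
One-sample t-test:
H₀: μ = 85
H₁: μ ≠ 85
df = n - 1 = 48
t = (x̄ - μ₀) / (s/√n) = (88.30 - 85) / (8.03/√49) = 2.877
p-value = 0.0060

Since p-value < α = 0.05, we reject H₀.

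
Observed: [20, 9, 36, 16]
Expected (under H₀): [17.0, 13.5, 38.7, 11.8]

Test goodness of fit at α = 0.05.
Chi-square goodness of fit test:
H₀: observed counts match expected distribution
H₁: observed counts differ from expected distribution
df = k - 1 = 3
χ² = Σ(O - E)²/E
   = (20 - 17.0)²/17.0 + (9 - 13.5)²/13.5 + (36 - 38.7)²/38.7 + (16 - 11.8)²/11.8
   = 0.529 + 1.500 + 0.188 + 1.495
   = 3.71
p-value = 0.2942

Since p-value > α = 0.05, we fail to reject H₀.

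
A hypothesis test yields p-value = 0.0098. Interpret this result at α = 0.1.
Since p = 0.0098 < α = 0.1, reject H₀.
There is sufficient evidence to reject the null hypothesis; the result is statistically significant at the 0.1 level.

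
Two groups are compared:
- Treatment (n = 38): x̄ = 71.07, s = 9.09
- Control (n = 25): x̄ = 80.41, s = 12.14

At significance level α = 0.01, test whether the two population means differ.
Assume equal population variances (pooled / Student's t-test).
Student's two-sample t-test (equal variances):
H₀: μ₁ = μ₂
H₁: μ₁ ≠ μ₂
df = n₁ + n₂ - 2 = 61
Pooled variance s_p² = [(n₁-1)s₁² + (n₂-1)s₂²] / (n₁ + n₂ - 2) = [(37)(9.09²) + (24)(12.14²)] / 61 = 108.1041
SE = √(s_p²(1/n₁ + 1/n₂)) = √(108.1041 × (1/38 + 1/25)) = 2.6775
t = (x̄₁ - x̄₂) / SE = (71.07 - 80.41) / 2.6775 = -9.34 / 2.6775 = -3.488
p-value = 0.0009

Since p-value < α = 0.01, we reject H₀.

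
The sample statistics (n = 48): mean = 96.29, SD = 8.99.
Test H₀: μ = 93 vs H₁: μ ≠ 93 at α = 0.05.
One-sample t-test:
H₀: μ = 93
H₁: μ ≠ 93
df = n - 1 = 47
t = (x̄ - μ₀) / (s/√n) = (96.29 - 93) / (8.99/√48) = 2.535
p-value = 0.0146

Since p-value < α = 0.05, we reject H₀.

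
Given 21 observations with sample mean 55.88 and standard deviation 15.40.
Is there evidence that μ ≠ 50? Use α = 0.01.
One-sample t-test:
H₀: μ = 50
H₁: μ ≠ 50
df = n - 1 = 20
t = (x̄ - μ₀) / (s/√n) = (55.88 - 50) / (15.40/√21) = 1.750
p-value = 0.0955

Since p-value > α = 0.01, we fail to reject H₀.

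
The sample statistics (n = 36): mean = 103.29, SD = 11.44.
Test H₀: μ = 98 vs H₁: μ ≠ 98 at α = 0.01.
One-sample t-test:
H₀: μ = 98
H₁: μ ≠ 98
df = n - 1 = 35
t = (x̄ - μ₀) / (s/√n) = (103.29 - 98) / (11.44/√36) = 2.774
p-value = 0.0088

Since p-value < α = 0.01, we reject H₀.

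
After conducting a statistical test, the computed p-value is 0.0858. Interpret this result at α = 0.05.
Since p = 0.0858 > α = 0.05, fail to reject H₀.
There is insufficient evidence to reject the null hypothesis; the result is not statistically significant at the 0.05 level.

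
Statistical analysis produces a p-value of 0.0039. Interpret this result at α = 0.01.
Since p = 0.0039 < α = 0.01, reject H₀.
There is sufficient evidence to reject the null hypothesis; the result is statistically significant at the 0.01 level.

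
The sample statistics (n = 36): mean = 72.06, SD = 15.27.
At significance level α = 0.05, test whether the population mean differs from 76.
One-sample t-test:
H₀: μ = 76
H₁: μ ≠ 76
df = n - 1 = 35
t = (x̄ - μ₀) / (s/√n) = (72.06 - 76) / (15.27/√36) = -1.548
p-value = 0.1306

Since p-value > α = 0.05, we fail to reject H₀.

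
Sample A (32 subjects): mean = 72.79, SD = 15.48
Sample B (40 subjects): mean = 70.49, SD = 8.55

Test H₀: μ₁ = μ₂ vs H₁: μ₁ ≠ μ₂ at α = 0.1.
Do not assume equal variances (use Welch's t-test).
Welch's two-sample t-test:
H₀: μ₁ = μ₂
H₁: μ₁ ≠ μ₂
s₁²/n₁ = 15.48²/32 = 7.4885,  s₂²/n₂ = 8.55²/40 = 1.8276
SE = √(s₁²/n₁ + s₂²/n₂) = √(7.4885 + 1.8276) = 3.0522
df (Welch-Satterthwaite) = (s₁²/n₁ + s₂²/n₂)² / [(s₁²/n₁)²/(n₁-1) + (s₂²/n₂)²/(n₂-1)] ≈ 45.81
t = (x̄₁ - x̄₂) / SE = (72.79 - 70.49) / 3.0522 = 2.30 / 3.0522 = 0.754
p-value = 0.4550

Since p-value > α = 0.1, we fail to reject H₀.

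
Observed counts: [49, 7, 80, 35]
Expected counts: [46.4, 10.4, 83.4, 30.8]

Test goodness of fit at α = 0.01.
Chi-square goodness of fit test:
H₀: observed counts match expected distribution
H₁: observed counts differ from expected distribution
df = k - 1 = 3
χ² = Σ(O - E)²/E
   = (49 - 46.4)²/46.4 + (7 - 10.4)²/10.4 + (80 - 83.4)²/83.4 + (35 - 30.8)²/30.8
   = 0.146 + 1.112 + 0.139 + 0.573
   = 1.97
p-value = 0.5790

Since p-value > α = 0.01, we fail to reject H₀.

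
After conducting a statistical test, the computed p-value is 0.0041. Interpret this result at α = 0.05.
Since p = 0.0041 < α = 0.05, reject H₀.
There is sufficient evidence to reject the null hypothesis; the result is statistically significant at the 0.05 level.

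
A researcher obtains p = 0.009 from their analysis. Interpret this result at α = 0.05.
Since p = 0.009 < α = 0.05, reject H₀.
There is sufficient evidence to reject the null hypothesis; the result is statistically significant at the 0.05 level.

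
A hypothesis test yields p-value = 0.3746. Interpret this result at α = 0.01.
Since p = 0.3746 > α = 0.01, fail to reject H₀.
There is insufficient evidence to reject the null hypothesis; the result is not statistically significant at the 0.01 level.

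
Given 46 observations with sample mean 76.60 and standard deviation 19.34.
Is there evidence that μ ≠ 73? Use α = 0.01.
One-sample t-test:
H₀: μ = 73
H₁: μ ≠ 73
df = n - 1 = 45
t = (x̄ - μ₀) / (s/√n) = (76.60 - 73) / (19.34/√46) = 1.262
p-value = 0.2133

Since p-value > α = 0.01, we fail to reject H₀.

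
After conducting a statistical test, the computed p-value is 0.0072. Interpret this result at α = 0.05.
Since p = 0.0072 < α = 0.05, reject H₀.
There is sufficient evidence to reject the null hypothesis; the result is statistically significant at the 0.05 level.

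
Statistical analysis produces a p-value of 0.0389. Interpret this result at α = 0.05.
Since p = 0.0389 < α = 0.05, reject H₀.
There is sufficient evidence to reject the null hypothesis; the result is statistically significant at the 0.05 level.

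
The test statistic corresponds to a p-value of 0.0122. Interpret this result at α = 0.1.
Since p = 0.0122 < α = 0.1, reject H₀.
There is sufficient evidence to reject the null hypothesis; the result is statistically significant at the 0.1 level.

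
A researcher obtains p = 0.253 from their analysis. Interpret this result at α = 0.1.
Since p = 0.253 > α = 0.1, fail to reject H₀.
There is insufficient evidence to reject the null hypothesis; the result is not statistically significant at the 0.1 level.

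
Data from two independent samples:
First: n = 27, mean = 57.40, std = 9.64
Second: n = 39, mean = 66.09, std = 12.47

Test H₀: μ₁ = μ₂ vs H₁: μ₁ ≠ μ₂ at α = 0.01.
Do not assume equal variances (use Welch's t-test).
Welch's two-sample t-test:
H₀: μ₁ = μ₂
H₁: μ₁ ≠ μ₂
s₁²/n₁ = 9.64²/27 = 3.4418,  s₂²/n₂ = 12.47²/39 = 3.9872
SE = √(s₁²/n₁ + s₂²/n₂) = √(3.4418 + 3.9872) = 2.7256
df (Welch-Satterthwaite) = (s₁²/n₁ + s₂²/n₂)² / [(s₁²/n₁)²/(n₁-1) + (s₂²/n₂)²/(n₂-1)] ≈ 63.15
t = (x̄₁ - x̄₂) / SE = (57.40 - 66.09) / 2.7256 = -8.69 / 2.7256 = -3.188
p-value = 0.0022

Since p-value < α = 0.01, we reject H₀.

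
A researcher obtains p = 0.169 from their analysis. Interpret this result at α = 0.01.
Since p = 0.169 > α = 0.01, fail to reject H₀.
There is insufficient evidence to reject the null hypothesis; the result is not statistically significant at the 0.01 level.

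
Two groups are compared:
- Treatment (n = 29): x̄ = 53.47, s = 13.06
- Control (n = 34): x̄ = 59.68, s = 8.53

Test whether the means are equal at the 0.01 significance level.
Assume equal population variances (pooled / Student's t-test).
Student's two-sample t-test (equal variances):
H₀: μ₁ = μ₂
H₁: μ₁ ≠ μ₂
df = n₁ + n₂ - 2 = 61
Pooled variance s_p² = [(n₁-1)s₁² + (n₂-1)s₂²] / (n₁ + n₂ - 2) = [(28)(13.06²) + (33)(8.53²)] / 61 = 117.6539
SE = √(s_p²(1/n₁ + 1/n₂)) = √(117.6539 × (1/29 + 1/34)) = 2.7418
t = (x̄₁ - x̄₂) / SE = (53.47 - 59.68) / 2.7418 = -6.21 / 2.7418 = -2.265
p-value = 0.0271

Since p-value > α = 0.01, we fail to reject H₀.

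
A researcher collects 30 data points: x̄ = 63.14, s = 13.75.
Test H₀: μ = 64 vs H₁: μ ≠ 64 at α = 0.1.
One-sample t-test:
H₀: μ = 64
H₁: μ ≠ 64
df = n - 1 = 29
t = (x̄ - μ₀) / (s/√n) = (63.14 - 64) / (13.75/√30) = -0.343
p-value = 0.7344

Since p-value > α = 0.1, we fail to reject H₀.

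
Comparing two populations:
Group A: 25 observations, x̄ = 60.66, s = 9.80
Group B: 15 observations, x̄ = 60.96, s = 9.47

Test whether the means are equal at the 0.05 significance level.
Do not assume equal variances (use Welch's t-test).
Welch's two-sample t-test:
H₀: μ₁ = μ₂
H₁: μ₁ ≠ μ₂
s₁²/n₁ = 9.80²/25 = 3.8416,  s₂²/n₂ = 9.47²/15 = 5.9787
SE = √(s₁²/n₁ + s₂²/n₂) = √(3.8416 + 5.9787) = 3.1337
df (Welch-Satterthwaite) = (s₁²/n₁ + s₂²/n₂)² / [(s₁²/n₁)²/(n₁-1) + (s₂²/n₂)²/(n₂-1)] ≈ 30.44
t = (x̄₁ - x̄₂) / SE = (60.66 - 60.96) / 3.1337 = -0.30 / 3.1337 = -0.096
p-value = 0.9244

Since p-value > α = 0.05, we fail to reject H₀.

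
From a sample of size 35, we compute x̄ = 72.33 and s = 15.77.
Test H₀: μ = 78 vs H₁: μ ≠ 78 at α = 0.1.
One-sample t-test:
H₀: μ = 78
H₁: μ ≠ 78
df = n - 1 = 34
t = (x̄ - μ₀) / (s/√n) = (72.33 - 78) / (15.77/√35) = -2.127
p-value = 0.0407

Since p-value < α = 0.1, we reject H₀.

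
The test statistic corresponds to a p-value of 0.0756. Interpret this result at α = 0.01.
Since p = 0.0756 > α = 0.01, fail to reject H₀.
There is insufficient evidence to reject the null hypothesis; the result is not statistically significant at the 0.01 level.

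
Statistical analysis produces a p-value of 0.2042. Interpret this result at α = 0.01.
Since p = 0.2042 > α = 0.01, fail to reject H₀.
There is insufficient evidence to reject the null hypothesis; the result is not statistically significant at the 0.01 level.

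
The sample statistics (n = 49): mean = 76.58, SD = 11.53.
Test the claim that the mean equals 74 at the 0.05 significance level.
One-sample t-test:
H₀: μ = 74
H₁: μ ≠ 74
df = n - 1 = 48
t = (x̄ - μ₀) / (s/√n) = (76.58 - 74) / (11.53/√49) = 1.566
p-value = 0.1238

Since p-value > α = 0.05, we fail to reject H₀.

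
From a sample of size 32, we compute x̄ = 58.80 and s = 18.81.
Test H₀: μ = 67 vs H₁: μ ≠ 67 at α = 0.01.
One-sample t-test:
H₀: μ = 67
H₁: μ ≠ 67
df = n - 1 = 31
t = (x̄ - μ₀) / (s/√n) = (58.80 - 67) / (18.81/√32) = -2.466
p-value = 0.0194

Since p-value > α = 0.01, we fail to reject H₀.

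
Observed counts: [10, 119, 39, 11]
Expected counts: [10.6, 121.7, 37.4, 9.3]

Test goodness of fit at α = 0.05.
Chi-square goodness of fit test:
H₀: observed counts match expected distribution
H₁: observed counts differ from expected distribution
df = k - 1 = 3
χ² = Σ(O - E)²/E
   = (10 - 10.6)²/10.6 + (119 - 121.7)²/121.7 + (39 - 37.4)²/37.4 + (11 - 9.3)²/9.3
   = 0.034 + 0.060 + 0.068 + 0.311
   = 0.47
p-value = 0.9248

Since p-value > α = 0.05, we fail to reject H₀.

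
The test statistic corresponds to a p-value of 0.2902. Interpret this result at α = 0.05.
Since p = 0.2902 > α = 0.05, fail to reject H₀.
There is insufficient evidence to reject the null hypothesis; the result is not statistically significant at the 0.05 level.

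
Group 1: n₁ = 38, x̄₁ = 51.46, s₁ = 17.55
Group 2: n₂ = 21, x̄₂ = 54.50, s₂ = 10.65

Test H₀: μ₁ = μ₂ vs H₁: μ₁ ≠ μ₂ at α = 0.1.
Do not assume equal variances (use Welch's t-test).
Welch's two-sample t-test:
H₀: μ₁ = μ₂
H₁: μ₁ ≠ μ₂
s₁²/n₁ = 17.55²/38 = 8.1053,  s₂²/n₂ = 10.65²/21 = 5.4011
SE = √(s₁²/n₁ + s₂²/n₂) = √(8.1053 + 5.4011) = 3.6751
df (Welch-Satterthwaite) = (s₁²/n₁ + s₂²/n₂)² / [(s₁²/n₁)²/(n₁-1) + (s₂²/n₂)²/(n₂-1)] ≈ 56.41
t = (x̄₁ - x̄₂) / SE = (51.46 - 54.50) / 3.6751 = -3.04 / 3.6751 = -0.827
p-value = 0.4116

Since p-value > α = 0.1, we fail to reject H₀.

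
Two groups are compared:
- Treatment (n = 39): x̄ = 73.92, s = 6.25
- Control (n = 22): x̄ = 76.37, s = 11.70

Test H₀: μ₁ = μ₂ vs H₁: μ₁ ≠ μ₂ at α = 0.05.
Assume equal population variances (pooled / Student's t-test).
Student's two-sample t-test (equal variances):
H₀: μ₁ = μ₂
H₁: μ₁ ≠ μ₂
df = n₁ + n₂ - 2 = 59
Pooled variance s_p² = [(n₁-1)s₁² + (n₂-1)s₂²] / (n₁ + n₂ - 2) = [(38)(6.25²) + (21)(11.70²)] / 59 = 73.8825
SE = √(s_p²(1/n₁ + 1/n₂)) = √(73.8825 × (1/39 + 1/22)) = 2.2919
t = (x̄₁ - x̄₂) / SE = (73.92 - 76.37) / 2.2919 = -2.45 / 2.2919 = -1.069
p-value = 0.2894

Since p-value > α = 0.05, we fail to reject H₀.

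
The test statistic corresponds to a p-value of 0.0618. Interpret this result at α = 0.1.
Since p = 0.0618 < α = 0.1, reject H₀.
There is sufficient evidence to reject the null hypothesis; the result is statistically significant at the 0.1 level.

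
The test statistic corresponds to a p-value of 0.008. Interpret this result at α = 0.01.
Since p = 0.008 < α = 0.01, reject H₀.
There is sufficient evidence to reject the null hypothesis; the result is statistically significant at the 0.01 level.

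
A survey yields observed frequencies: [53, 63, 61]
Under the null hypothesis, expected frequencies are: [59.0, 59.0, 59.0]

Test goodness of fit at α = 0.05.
Chi-square goodness of fit test:
H₀: observed counts match expected distribution
H₁: observed counts differ from expected distribution
df = k - 1 = 2
χ² = Σ(O - E)²/E
   = (53 - 59.0)²/59.0 + (63 - 59.0)²/59.0 + (61 - 59.0)²/59.0
   = 0.610 + 0.271 + 0.068
   = 0.95
p-value = 0.6221

Since p-value > α = 0.05, we fail to reject H₀.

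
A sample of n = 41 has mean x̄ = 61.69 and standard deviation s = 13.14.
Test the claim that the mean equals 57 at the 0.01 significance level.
One-sample t-test:
H₀: μ = 57
H₁: μ ≠ 57
df = n - 1 = 40
t = (x̄ - μ₀) / (s/√n) = (61.69 - 57) / (13.14/√41) = 2.285
p-value = 0.0277

Since p-value > α = 0.01, we fail to reject H₀.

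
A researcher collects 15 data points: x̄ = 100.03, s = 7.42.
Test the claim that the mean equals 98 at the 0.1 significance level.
One-sample t-test:
H₀: μ = 98
H₁: μ ≠ 98
df = n - 1 = 14
t = (x̄ - μ₀) / (s/√n) = (100.03 - 98) / (7.42/√15) = 1.060
p-value = 0.3073

Since p-value > α = 0.1, we fail to reject H₀.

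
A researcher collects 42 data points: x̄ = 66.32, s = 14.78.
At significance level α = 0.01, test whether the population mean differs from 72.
One-sample t-test:
H₀: μ = 72
H₁: μ ≠ 72
df = n - 1 = 41
t = (x̄ - μ₀) / (s/√n) = (66.32 - 72) / (14.78/√42) = -2.491
p-value = 0.0169

Since p-value > α = 0.01, we fail to reject H₀.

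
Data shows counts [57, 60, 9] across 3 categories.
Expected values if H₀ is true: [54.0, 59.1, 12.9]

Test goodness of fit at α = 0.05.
Chi-square goodness of fit test:
H₀: observed counts match expected distribution
H₁: observed counts differ from expected distribution
df = k - 1 = 2
χ² = Σ(O - E)²/E
   = (57 - 54.0)²/54.0 + (60 - 59.1)²/59.1 + (9 - 12.9)²/12.9
   = 0.167 + 0.014 + 1.179
   = 1.36
p-value = 0.5068

Since p-value > α = 0.05, we fail to reject H₀.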